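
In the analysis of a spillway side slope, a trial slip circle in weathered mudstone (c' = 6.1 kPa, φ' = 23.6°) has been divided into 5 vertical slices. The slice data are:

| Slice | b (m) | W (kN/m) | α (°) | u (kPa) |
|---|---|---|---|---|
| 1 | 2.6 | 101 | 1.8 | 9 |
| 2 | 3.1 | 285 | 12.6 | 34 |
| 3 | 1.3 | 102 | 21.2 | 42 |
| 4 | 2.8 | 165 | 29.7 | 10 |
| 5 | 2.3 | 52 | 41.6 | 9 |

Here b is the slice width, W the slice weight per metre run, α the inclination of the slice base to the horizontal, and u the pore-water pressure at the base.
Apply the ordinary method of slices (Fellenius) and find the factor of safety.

FS = 1.19

Ordinary method of slices: FS = Σ[c'·Δl_i + (W_i cosα_i − u_i·Δl_i)·tanφ'] / Σ W_i sinα_i, with Δl_i = b_i / cosα_i.
Slice 1: Δl = 2.6/cos1.8° = 2.601 m; N'_1 = 101·cos1.8° − 9·2.601 = 77.5; c'Δl = 15.87; W sinα = 3.2
Slice 2: Δl = 3.1/cos12.6° = 3.177 m; N'_2 = 285·cos12.6° − 34·3.177 = 170.1; c'Δl = 19.38; W sinα = 62.2
Slice 3: Δl = 1.3/cos21.2° = 1.394 m; N'_3 = 102·cos21.2° − 42·1.394 = 36.5; c'Δl = 8.51; W sinα = 36.9
Slice 4: Δl = 2.8/cos29.7° = 3.223 m; N'_4 = 165·cos29.7° − 10·3.223 = 111.1; c'Δl = 19.66; W sinα = 81.8
Slice 5: Δl = 2.3/cos41.6° = 3.076 m; N'_5 = 52·cos41.6° − 9·3.076 = 11.2; c'Δl = 18.76; W sinα = 34.5
Σc'Δl = 82.2 kN/m; ΣN' = 406.5 kN/m; ΣW sinα = 218.5 kN/m
Resisting = 82.2 + 406.5·tan23.6° = 82.2 + 177.6 = 259.8 kN/m
FS = 259.8 / 218.5 = 1.189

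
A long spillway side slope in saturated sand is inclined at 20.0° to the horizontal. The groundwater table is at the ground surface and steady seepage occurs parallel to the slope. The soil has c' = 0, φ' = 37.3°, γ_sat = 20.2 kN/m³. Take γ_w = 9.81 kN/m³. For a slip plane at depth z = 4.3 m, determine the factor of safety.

FS = 1.08

With seepage parallel to the slope and the water table at the surface, the effective normal stress on the slip plane uses the buoyant unit weight γ' = γ_sat − γ_w while the driving shear stress uses γ_sat:
FS = [c' + γ' z cos²β tanφ'] / [γ_sat z sinβ cosβ]
(For c' = 0 this reduces to FS = (γ'/γ_sat)·tanφ'/tanβ.)
γ' = 20.2 − 9.81 = 10.39 kN/m³
Numerator = 0.0 + 10.39·4.3·cos²20.0°·tan37.3° = 0.0 + 10.39·4.3·0.8830·0.7618 = 30.053 kPa
Denominator = 20.2·4.3·sin20.0°·cos20.0° = 20.2·4.3·0.3420·0.9397 = 27.916 kPa
FS = 30.053 / 27.916 = 1.077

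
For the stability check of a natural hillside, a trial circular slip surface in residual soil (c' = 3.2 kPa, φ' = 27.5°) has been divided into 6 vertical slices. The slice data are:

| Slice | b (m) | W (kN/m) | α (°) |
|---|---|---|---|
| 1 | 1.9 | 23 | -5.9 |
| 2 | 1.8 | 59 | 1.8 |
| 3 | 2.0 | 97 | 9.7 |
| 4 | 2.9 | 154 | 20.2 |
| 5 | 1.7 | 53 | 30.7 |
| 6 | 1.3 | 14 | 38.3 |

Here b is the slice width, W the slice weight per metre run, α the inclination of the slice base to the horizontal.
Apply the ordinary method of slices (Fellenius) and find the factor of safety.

Ordinary method of slices: FS = Σ[c'·Δl_i + (W_i cosα_i)·tanφ'] / Σ W_i sinα_i, with Δl_i = b_i / cosα_i.
Slice 1: Δl = 1.9/cos(-5.9°) = 1.910 m; N'_1 = 23·cos(-5.9°) = 22.9; c'Δl = 6.11; W sinα = -2.4
Slice 2: Δl = 1.8/cos1.8° = 1.801 m; N'_2 = 59·cos1.8° = 59.0; c'Δl = 5.76; W sinα = 1.9
Slice 3: Δl = 2.0/cos9.7° = 2.029 m; N'_3 = 97·cos9.7° = 95.6; c'Δl = 6.49; W sinα = 16.3
Slice 4: Δl = 2.9/cos20.2° = 3.090 m; N'_4 = 154·cos20.2° = 144.5; c'Δl = 9.89; W sinα = 53.2
Slice 5: Δl = 1.7/cos30.7° = 1.977 m; N'_5 = 53·cos30.7° = 45.6; c'Δl = 6.33; W sinα = 27.1
Slice 6: Δl = 1.3/cos38.3° = 1.657 m; N'_6 = 14·cos38.3° = 11.0; c'Δl = 5.30; W sinα = 8.7
Σc'Δl = 39.9 kN/m; ΣN' = 378.5 kN/m; ΣW sinα = 104.7 kN/m
Resisting = 39.9 + 378.5·tan27.5° = 39.9 + 197.1 = 236.9 kN/m
FS = 236.9 / 104.7 = 2.262

FS = 2.26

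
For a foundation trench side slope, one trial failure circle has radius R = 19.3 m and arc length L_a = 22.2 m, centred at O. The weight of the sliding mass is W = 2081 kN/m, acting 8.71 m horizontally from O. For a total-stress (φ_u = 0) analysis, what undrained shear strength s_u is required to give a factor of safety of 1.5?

s_u = 63.5 kPa

FS = s_u·L_a·R / (W·d), so s_u = FS·W·d / (L_a·R).
s_u = 1.5·2081·8.71 / (22.20·19.3) = 27188.3 / 428.46 = 63.46 kPa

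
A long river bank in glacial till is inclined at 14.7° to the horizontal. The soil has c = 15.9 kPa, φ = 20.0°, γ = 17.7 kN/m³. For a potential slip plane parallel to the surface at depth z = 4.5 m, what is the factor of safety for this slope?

For an infinite slope with a slip plane parallel to the surface (no pore pressure): FS = [c + γz cos²β tanφ] / [γz sinβ cosβ].
γz = 17.7·4.5 = 79.65 kN/m²
Numerator = 15.9 + 79.65·cos²14.7°·tan20.0° = 15.9 + 79.65·0.9356·0.3640 = 43.023 kPa
Denominator = 79.65·sin14.7°·cos14.7° = 79.65·0.2538·0.9673 = 19.550 kPa
FS = 43.023 / 19.550 = 2.201

FS = 2.20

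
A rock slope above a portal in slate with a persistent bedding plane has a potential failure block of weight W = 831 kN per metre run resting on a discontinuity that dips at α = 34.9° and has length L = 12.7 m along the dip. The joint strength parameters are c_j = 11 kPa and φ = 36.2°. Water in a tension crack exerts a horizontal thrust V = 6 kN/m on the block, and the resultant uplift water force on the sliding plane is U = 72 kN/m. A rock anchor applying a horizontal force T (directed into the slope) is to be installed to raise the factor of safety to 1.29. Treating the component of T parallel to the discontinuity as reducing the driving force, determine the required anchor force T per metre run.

T = 25 kN/m

Resolving forces along and normal to the sliding plane, with the horizontal anchor force T adding T·sinα to the effective normal force and T·cosα acting up the plane against the driving force:
FS = [c_jL + (W cosα − U − V sinα + T sinα) tanφ] / [W sinα + V cosα − T cosα]
Without the anchor: N' = 606.1 kN/m, driving T_d = 480.4 kN/m, resisting R = 11·12.7 + 606.1·tan36.2° = 583.3 kN/m, FS = 1.21.
Setting FS = 1.29 and solving for T:
1.29·(480.4 − T cos34.9°) = 583.3 + T sin34.9°·tan36.2°
T·(sin34.9°·tan36.2° + 1.29·cos34.9°) = 1.29·480.4 − 583.3
T·(0.5721·0.7319 + 1.29·0.8202) = 619.7 − 583.3 = 36.4
T·1.4767 = 36.4
T = 24.6 kN/m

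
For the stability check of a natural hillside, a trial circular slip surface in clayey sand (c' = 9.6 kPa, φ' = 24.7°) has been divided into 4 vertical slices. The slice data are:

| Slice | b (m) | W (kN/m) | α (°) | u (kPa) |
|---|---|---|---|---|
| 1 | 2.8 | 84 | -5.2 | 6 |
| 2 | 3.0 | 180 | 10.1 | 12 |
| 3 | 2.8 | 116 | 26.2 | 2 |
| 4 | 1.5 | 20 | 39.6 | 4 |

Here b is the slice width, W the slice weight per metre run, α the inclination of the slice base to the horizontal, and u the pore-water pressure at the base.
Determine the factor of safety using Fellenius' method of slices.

FS = 2.83

Ordinary method of slices: FS = Σ[c'·Δl_i + (W_i cosα_i − u_i·Δl_i)·tanφ'] / Σ W_i sinα_i, with Δl_i = b_i / cosα_i.
Slice 1: Δl = 2.8/cos(-5.2°) = 2.812 m; N'_1 = 84·cos(-5.2°) − 6·2.812 = 66.8; c'Δl = 26.99; W sinα = -7.6
Slice 2: Δl = 3.0/cos10.1° = 3.047 m; N'_2 = 180·cos10.1° − 12·3.047 = 140.6; c'Δl = 29.25; W sinα = 31.6
Slice 3: Δl = 2.8/cos26.2° = 3.121 m; N'_3 = 116·cos26.2° − 2·3.121 = 97.8; c'Δl = 29.96; W sinα = 51.2
Slice 4: Δl = 1.5/cos39.6° = 1.947 m; N'_4 = 20·cos39.6° − 4·1.947 = 7.6; c'Δl = 18.69; W sinα = 12.7
Σc'Δl = 104.9 kN/m; ΣN' = 312.9 kN/m; ΣW sinα = 87.9 kN/m
Resisting = 104.9 + 312.9·tan24.7° = 104.9 + 143.9 = 248.8 kN/m
FS = 248.8 / 87.9 = 2.830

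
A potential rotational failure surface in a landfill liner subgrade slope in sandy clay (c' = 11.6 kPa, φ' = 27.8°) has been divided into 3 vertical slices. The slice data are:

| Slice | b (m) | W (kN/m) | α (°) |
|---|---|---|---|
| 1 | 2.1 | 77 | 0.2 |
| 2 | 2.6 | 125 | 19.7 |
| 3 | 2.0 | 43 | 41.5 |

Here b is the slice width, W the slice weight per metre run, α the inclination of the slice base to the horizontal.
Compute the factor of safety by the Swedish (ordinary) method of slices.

Ordinary method of slices: FS = Σ[c'·Δl_i + (W_i cosα_i)·tanφ'] / Σ W_i sinα_i, with Δl_i = b_i / cosα_i.
Slice 1: Δl = 2.1/cos0.2° = 2.100 m; N'_1 = 77·cos0.2° = 77.0; c'Δl = 24.36; W sinα = 0.3
Slice 2: Δl = 2.6/cos19.7° = 2.762 m; N'_2 = 125·cos19.7° = 117.7; c'Δl = 32.03; W sinα = 42.1
Slice 3: Δl = 2.0/cos41.5° = 2.670 m; N'_3 = 43·cos41.5° = 32.2; c'Δl = 30.98; W sinα = 28.5
Σc'Δl = 87.4 kN/m; ΣN' = 226.9 kN/m; ΣW sinα = 70.9 kN/m
Resisting = 87.4 + 226.9·tan27.8° = 87.4 + 119.6 = 207.0 kN/m
FS = 207.0 / 70.9 = 2.920

FS = 2.92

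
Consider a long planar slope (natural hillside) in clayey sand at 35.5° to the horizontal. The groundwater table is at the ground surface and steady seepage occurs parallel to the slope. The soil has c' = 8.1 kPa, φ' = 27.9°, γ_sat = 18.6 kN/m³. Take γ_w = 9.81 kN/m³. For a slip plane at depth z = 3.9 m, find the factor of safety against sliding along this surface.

With seepage parallel to the slope and the water table at the surface, the effective normal stress on the slip plane uses the buoyant unit weight γ' = γ_sat − γ_w while the driving shear stress uses γ_sat:
FS = [c' + γ' z cos²β tanφ'] / [γ_sat z sinβ cosβ]
γ' = 18.6 − 9.81 = 8.79 kN/m³
Numerator = 8.1 + 8.79·3.9·cos²35.5°·tan27.9° = 8.1 + 8.79·3.9·0.6628·0.5295 = 20.130 kPa
Denominator = 18.6·3.9·sin35.5°·cos35.5° = 18.6·3.9·0.5807·0.8141 = 34.294 kPa
FS = 20.130 / 34.294 = 0.587

FS = 0.59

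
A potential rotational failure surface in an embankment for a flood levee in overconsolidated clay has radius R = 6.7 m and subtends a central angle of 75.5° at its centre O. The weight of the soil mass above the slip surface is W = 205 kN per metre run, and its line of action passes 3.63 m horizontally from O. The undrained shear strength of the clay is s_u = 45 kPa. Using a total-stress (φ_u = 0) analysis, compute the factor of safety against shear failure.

Taking moments about the centre O, the resisting moment is provided by the undrained shear strength acting along the arc:
Arc length L_a = R·θ = 6.7·(75.5°·π/180) = 6.7·1.3177 = 8.83 m
M_R = s_u·L_a·R = 45·8.83·6.7 = 2661.9 kN·m/m
M_D = W·d = 205·3.63 = 744.1 kN·m/m
FS = M_R / M_D = 2661.9 / 744.1 = 3.577

FS = 3.58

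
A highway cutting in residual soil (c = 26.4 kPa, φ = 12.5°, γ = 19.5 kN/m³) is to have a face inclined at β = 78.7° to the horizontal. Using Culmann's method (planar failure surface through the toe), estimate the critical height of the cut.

Culmann's analysis gives the critical failure plane at α_cr = (β + φ)/2 = (78.7 + 12.5)/2 = 45.6°, and the critical height
H_c = (4c/γ) · sinβ cosφ / [1 − cos(β − φ)]
    = (4·26.4/19.5) · sin78.7°·cos12.5° / [1 − cos(66.2°)]
    = 5.415 · 0.9806·0.9763 / [1 − 0.4035]
    = 5.415 · 0.9574 / 0.5965
    = 8.69 m

H_c = 8.69 m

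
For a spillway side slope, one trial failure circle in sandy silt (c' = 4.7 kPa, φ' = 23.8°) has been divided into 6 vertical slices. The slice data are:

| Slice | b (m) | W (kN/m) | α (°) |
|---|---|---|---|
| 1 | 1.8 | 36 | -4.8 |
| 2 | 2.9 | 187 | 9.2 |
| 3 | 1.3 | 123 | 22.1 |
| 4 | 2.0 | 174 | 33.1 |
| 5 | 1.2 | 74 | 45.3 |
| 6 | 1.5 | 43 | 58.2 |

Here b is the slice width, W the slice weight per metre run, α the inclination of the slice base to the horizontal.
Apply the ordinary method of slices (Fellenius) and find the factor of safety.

Ordinary method of slices: FS = Σ[c'·Δl_i + (W_i cosα_i)·tanφ'] / Σ W_i sinα_i, with Δl_i = b_i / cosα_i.
Slice 1: Δl = 1.8/cos(-4.8°) = 1.806 m; N'_1 = 36·cos(-4.8°) = 35.9; c'Δl = 8.49; W sinα = -3.0
Slice 2: Δl = 2.9/cos9.2° = 2.938 m; N'_2 = 187·cos9.2° = 184.6; c'Δl = 13.81; W sinα = 29.9
Slice 3: Δl = 1.3/cos22.1° = 1.403 m; N'_3 = 123·cos22.1° = 114.0; c'Δl = 6.59; W sinα = 46.3
Slice 4: Δl = 2.0/cos33.1° = 2.387 m; N'_4 = 174·cos33.1° = 145.8; c'Δl = 11.22; W sinα = 95.0
Slice 5: Δl = 1.2/cos45.3° = 1.706 m; N'_5 = 74·cos45.3° = 52.1; c'Δl = 8.02; W sinα = 52.6
Slice 6: Δl = 1.5/cos58.2° = 2.847 m; N'_6 = 43·cos58.2° = 22.7; c'Δl = 13.38; W sinα = 36.5
Σc'Δl = 61.5 kN/m; ΣN' = 554.9 kN/m; ΣW sinα = 257.3 kN/m
Resisting = 61.5 + 554.9·tan23.8° = 61.5 + 244.7 = 306.3 kN/m
FS = 306.3 / 257.3 = 1.190

FS = 1.19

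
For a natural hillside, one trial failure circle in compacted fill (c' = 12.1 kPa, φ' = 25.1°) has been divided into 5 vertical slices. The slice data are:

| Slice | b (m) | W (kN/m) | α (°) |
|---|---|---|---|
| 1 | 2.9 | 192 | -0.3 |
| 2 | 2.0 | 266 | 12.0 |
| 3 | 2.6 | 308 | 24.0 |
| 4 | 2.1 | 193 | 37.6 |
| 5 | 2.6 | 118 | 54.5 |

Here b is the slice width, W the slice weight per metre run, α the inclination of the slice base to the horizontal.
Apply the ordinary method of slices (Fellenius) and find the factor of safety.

FS = 1.60

Ordinary method of slices: FS = Σ[c'·Δl_i + (W_i cosα_i)·tanφ'] / Σ W_i sinα_i, with Δl_i = b_i / cosα_i.
Slice 1: Δl = 2.9/cos(-0.3°) = 2.900 m; N'_1 = 192·cos(-0.3°) = 192.0; c'Δl = 35.09; W sinα = -1.0
Slice 2: Δl = 2.0/cos12.0° = 2.045 m; N'_2 = 266·cos12.0° = 260.2; c'Δl = 24.74; W sinα = 55.3
Slice 3: Δl = 2.6/cos24.0° = 2.846 m; N'_3 = 308·cos24.0° = 281.4; c'Δl = 34.44; W sinα = 125.3
Slice 4: Δl = 2.1/cos37.6° = 2.651 m; N'_4 = 193·cos37.6° = 152.9; c'Δl = 32.07; W sinα = 117.8
Slice 5: Δl = 2.6/cos54.5° = 4.477 m; N'_5 = 118·cos54.5° = 68.5; c'Δl = 54.18; W sinα = 96.1
Σc'Δl = 180.5 kN/m; ΣN' = 955.0 kN/m; ΣW sinα = 393.4 kN/m
Resisting = 180.5 + 955.0·tan25.1° = 180.5 + 447.4 = 627.9 kN/m
FS = 627.9 / 393.4 = 1.596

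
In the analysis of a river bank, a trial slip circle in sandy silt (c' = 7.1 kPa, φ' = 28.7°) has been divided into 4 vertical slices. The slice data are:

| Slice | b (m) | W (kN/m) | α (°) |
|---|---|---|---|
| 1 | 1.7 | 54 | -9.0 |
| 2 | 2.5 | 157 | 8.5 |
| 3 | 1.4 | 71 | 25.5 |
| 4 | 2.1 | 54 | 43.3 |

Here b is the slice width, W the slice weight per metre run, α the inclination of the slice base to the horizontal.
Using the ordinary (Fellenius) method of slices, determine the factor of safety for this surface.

Ordinary method of slices: FS = Σ[c'·Δl_i + (W_i cosα_i)·tanφ'] / Σ W_i sinα_i, with Δl_i = b_i / cosα_i.
Slice 1: Δl = 1.7/cos(-9.0°) = 1.721 m; N'_1 = 54·cos(-9.0°) = 53.3; c'Δl = 12.22; W sinα = -8.4
Slice 2: Δl = 2.5/cos8.5° = 2.528 m; N'_2 = 157·cos8.5° = 155.3; c'Δl = 17.95; W sinα = 23.2
Slice 3: Δl = 1.4/cos25.5° = 1.551 m; N'_3 = 71·cos25.5° = 64.1; c'Δl = 11.01; W sinα = 30.6
Slice 4: Δl = 2.1/cos43.3° = 2.886 m; N'_4 = 54·cos43.3° = 39.3; c'Δl = 20.49; W sinα = 37.0
Σc'Δl = 61.7 kN/m; ΣN' = 312.0 kN/m; ΣW sinα = 82.4 kN/m
Resisting = 61.7 + 312.0·tan28.7° = 61.7 + 170.8 = 232.5 kN/m
FS = 232.5 / 82.4 = 2.823

FS = 2.82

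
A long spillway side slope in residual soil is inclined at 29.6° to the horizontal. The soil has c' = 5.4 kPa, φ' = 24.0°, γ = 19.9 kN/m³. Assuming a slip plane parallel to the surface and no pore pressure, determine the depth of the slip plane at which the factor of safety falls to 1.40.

z = 1.03 m

Setting FS = 1.40 in FS = [c' + γz cos²β tanφ'] / [γz sinβ cosβ] and solving for z:
z = c' / [γ cosβ (FS·sinβ − cosβ·tanφ')]
  = 5.4 / [19.9·cos29.6°·(1.40·sin29.6° − cos29.6°·tan24.0°)]
  = 5.4 / [19.9·0.8695·(1.40·0.4939 − 0.8695·0.4452)]
  = 5.4 / 5.2669 = 1.025 m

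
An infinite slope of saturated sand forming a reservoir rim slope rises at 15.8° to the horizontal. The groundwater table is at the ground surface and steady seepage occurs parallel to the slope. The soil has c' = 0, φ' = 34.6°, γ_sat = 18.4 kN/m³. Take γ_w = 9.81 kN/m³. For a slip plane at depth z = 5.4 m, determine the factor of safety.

FS = 1.14

With seepage parallel to the slope and the water table at the surface, the effective normal stress on the slip plane uses the buoyant unit weight γ' = γ_sat − γ_w while the driving shear stress uses γ_sat:
FS = [c' + γ' z cos²β tanφ'] / [γ_sat z sinβ cosβ]
(For c' = 0 this reduces to FS = (γ'/γ_sat)·tanφ'/tanβ.)
γ' = 18.4 − 9.81 = 8.59 kN/m³
Numerator = 0.0 + 8.59·5.4·cos²15.8°·tan34.6° = 0.0 + 8.59·5.4·0.9259·0.6899 = 29.627 kPa
Denominator = 18.4·5.4·sin15.8°·cos15.8° = 18.4·5.4·0.2723·0.9622 = 26.032 kPa
FS = 29.627 / 26.032 = 1.138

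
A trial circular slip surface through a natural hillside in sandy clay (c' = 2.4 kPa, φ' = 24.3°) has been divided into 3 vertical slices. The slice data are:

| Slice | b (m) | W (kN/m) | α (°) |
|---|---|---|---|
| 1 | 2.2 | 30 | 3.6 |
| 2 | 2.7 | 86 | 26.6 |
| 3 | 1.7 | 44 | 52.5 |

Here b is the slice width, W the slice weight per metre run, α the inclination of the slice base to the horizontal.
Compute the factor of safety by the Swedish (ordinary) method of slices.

Ordinary method of slices: FS = Σ[c'·Δl_i + (W_i cosα_i)·tanφ'] / Σ W_i sinα_i, with Δl_i = b_i / cosα_i.
Slice 1: Δl = 2.2/cos3.6° = 2.204 m; N'_1 = 30·cos3.6° = 29.9; c'Δl = 5.29; W sinα = 1.9
Slice 2: Δl = 2.7/cos26.6° = 3.020 m; N'_2 = 86·cos26.6° = 76.9; c'Δl = 7.25; W sinα = 38.5
Slice 3: Δl = 1.7/cos52.5° = 2.793 m; N'_3 = 44·cos52.5° = 26.8; c'Δl = 6.70; W sinα = 34.9
Σc'Δl = 19.2 kN/m; ΣN' = 133.6 kN/m; ΣW sinα = 75.3 kN/m
Resisting = 19.2 + 133.6·tan24.3° = 19.2 + 60.3 = 79.6 kN/m
FS = 79.6 / 75.3 = 1.057

FS = 1.06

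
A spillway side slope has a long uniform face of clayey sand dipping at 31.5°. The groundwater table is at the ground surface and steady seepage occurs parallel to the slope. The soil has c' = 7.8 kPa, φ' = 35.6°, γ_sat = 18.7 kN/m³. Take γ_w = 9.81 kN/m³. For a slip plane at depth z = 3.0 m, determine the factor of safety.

FS = 0.87

With seepage parallel to the slope and the water table at the surface, the effective normal stress on the slip plane uses the buoyant unit weight γ' = γ_sat − γ_w while the driving shear stress uses γ_sat:
FS = [c' + γ' z cos²β tanφ'] / [γ_sat z sinβ cosβ]
γ' = 18.7 − 9.81 = 8.89 kN/m³
Numerator = 7.8 + 8.89·3.0·cos²31.5°·tan35.6° = 7.8 + 8.89·3.0·0.7270·0.7159 = 21.681 kPa
Denominator = 18.7·3.0·sin31.5°·cos31.5° = 18.7·3.0·0.5225·0.8526 = 24.993 kPa
FS = 21.681 / 24.993 = 0.867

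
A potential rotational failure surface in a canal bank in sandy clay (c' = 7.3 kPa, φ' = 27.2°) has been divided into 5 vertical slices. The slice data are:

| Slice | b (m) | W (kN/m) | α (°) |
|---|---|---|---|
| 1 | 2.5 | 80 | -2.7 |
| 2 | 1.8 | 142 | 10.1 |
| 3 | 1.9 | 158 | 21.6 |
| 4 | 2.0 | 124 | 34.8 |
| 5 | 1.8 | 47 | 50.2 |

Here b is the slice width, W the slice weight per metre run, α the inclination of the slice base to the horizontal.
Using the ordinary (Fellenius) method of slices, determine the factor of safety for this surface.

Ordinary method of slices: FS = Σ[c'·Δl_i + (W_i cosα_i)·tanφ'] / Σ W_i sinα_i, with Δl_i = b_i / cosα_i.
Slice 1: Δl = 2.5/cos(-2.7°) = 2.503 m; N'_1 = 80·cos(-2.7°) = 79.9; c'Δl = 18.27; W sinα = -3.8
Slice 2: Δl = 1.8/cos10.1° = 1.828 m; N'_2 = 142·cos10.1° = 139.8; c'Δl = 13.35; W sinα = 24.9
Slice 3: Δl = 1.9/cos21.6° = 2.044 m; N'_3 = 158·cos21.6° = 146.9; c'Δl = 14.92; W sinα = 58.2
Slice 4: Δl = 2.0/cos34.8° = 2.436 m; N'_4 = 124·cos34.8° = 101.8; c'Δl = 17.78; W sinα = 70.8
Slice 5: Δl = 1.8/cos50.2° = 2.812 m; N'_5 = 47·cos50.2° = 30.1; c'Δl = 20.53; W sinα = 36.1
Σc'Δl = 84.8 kN/m; ΣN' = 498.5 kN/m; ΣW sinα = 186.2 kN/m
Resisting = 84.8 + 498.5·tan27.2° = 84.8 + 256.2 = 341.0 kN/m
FS = 341.0 / 186.2 = 1.832

FS = 1.83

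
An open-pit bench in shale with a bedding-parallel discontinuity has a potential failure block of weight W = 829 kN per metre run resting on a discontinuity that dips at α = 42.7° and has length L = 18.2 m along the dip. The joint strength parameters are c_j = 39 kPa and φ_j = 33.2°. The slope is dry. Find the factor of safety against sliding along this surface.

Resolving the block weight along and normal to the plane and applying the Mohr–Coulomb strength on the joint:
N' = W cosα = 829·cos42.7° = 609.2 kN/m
Driving force T = W sinα = 829·sin42.7° = 562.2 kN/m
Resisting force R = c_j·L + N'·tanφ_j = 39·18.2 + 609.2·tan33.2° = 709.8 + 398.7 = 1108.5 kN/m
FS = R / T = 1108.5 / 562.2 = 1.972

FS = 1.97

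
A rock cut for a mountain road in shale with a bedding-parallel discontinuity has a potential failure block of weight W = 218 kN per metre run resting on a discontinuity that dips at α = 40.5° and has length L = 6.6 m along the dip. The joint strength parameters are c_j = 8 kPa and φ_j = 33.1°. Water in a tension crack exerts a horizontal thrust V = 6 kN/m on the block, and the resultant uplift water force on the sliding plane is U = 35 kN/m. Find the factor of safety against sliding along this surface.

Resolving the block weight along and normal to the plane and applying the Mohr–Coulomb strength on the joint:
N' = W cosα − U − V sinα = 218·cos40.5° − 35 − 6·sin40.5° = 126.9 kN/m
Driving force T = W sinα + V cosα = 218·sin40.5° + 6·cos40.5° = 146.1 kN/m
Resisting force R = c_j·L + N'·tanφ_j = 8·6.6 + 126.9·tan33.1° = 52.8 + 82.7 = 135.5 kN/m
FS = R / T = 135.5 / 146.1 = 0.927

FS = 0.93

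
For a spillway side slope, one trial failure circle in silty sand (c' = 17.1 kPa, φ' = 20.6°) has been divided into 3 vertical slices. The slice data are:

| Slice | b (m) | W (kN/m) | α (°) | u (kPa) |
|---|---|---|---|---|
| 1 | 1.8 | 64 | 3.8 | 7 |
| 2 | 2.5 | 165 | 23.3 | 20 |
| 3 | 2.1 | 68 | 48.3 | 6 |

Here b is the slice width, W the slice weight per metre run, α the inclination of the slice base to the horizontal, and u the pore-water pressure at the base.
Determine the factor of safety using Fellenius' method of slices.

Ordinary method of slices: FS = Σ[c'·Δl_i + (W_i cosα_i − u_i·Δl_i)·tanφ'] / Σ W_i sinα_i, with Δl_i = b_i / cosα_i.
Slice 1: Δl = 1.8/cos3.8° = 1.804 m; N'_1 = 64·cos3.8° − 7·1.804 = 51.2; c'Δl = 30.85; W sinα = 4.2
Slice 2: Δl = 2.5/cos23.3° = 2.722 m; N'_2 = 165·cos23.3° − 20·2.722 = 97.1; c'Δl = 46.55; W sinα = 65.3
Slice 3: Δl = 2.1/cos48.3° = 3.157 m; N'_3 = 68·cos48.3° − 6·3.157 = 26.3; c'Δl = 53.98; W sinα = 50.8
Σc'Δl = 131.4 kN/m; ΣN' = 174.6 kN/m; ΣW sinα = 120.3 kN/m
Resisting = 131.4 + 174.6·tan20.6° = 131.4 + 65.6 = 197.0 kN/m
FS = 197.0 / 120.3 = 1.638

FS = 1.64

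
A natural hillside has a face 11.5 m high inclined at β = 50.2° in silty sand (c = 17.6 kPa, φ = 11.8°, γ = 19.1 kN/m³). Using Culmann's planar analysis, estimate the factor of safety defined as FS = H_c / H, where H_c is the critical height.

H_c = (4c/γ) · sinβ cosφ / [1 − cos(β − φ)]
    = (4·17.6/19.1) · sin50.2°·cos11.8° / [1 − cos38.4°]
    = 3.686 · 0.7520 / 0.2163 = 12.81 m
FS = H_c / H = 12.81 / 11.5 = 1.114

FS = 1.11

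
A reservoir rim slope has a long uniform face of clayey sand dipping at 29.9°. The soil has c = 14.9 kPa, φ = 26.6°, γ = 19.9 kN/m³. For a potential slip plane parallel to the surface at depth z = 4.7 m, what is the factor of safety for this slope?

For an infinite slope with a slip plane parallel to the surface (no pore pressure): FS = [c + γz cos²β tanφ] / [γz sinβ cosβ].
γz = 19.9·4.7 = 93.53 kN/m²
Numerator = 14.9 + 93.53·cos²29.9°·tan26.6° = 14.9 + 93.53·0.7515·0.5008 = 50.098 kPa
Denominator = 93.53·sin29.9°·cos29.9° = 93.53·0.4985·0.8669 = 40.418 kPa
FS = 50.098 / 40.418 = 1.240

FS = 1.24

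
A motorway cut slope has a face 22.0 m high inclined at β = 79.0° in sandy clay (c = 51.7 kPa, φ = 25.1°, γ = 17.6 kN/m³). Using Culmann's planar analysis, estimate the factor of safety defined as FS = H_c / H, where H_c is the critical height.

FS = 1.16

H_c = (4c/γ) · sinβ cosφ / [1 − cos(β − φ)]
    = (4·51.7/17.6) · sin79.0°·cos25.1° / [1 − cos53.9°]
    = 11.750 · 0.8889 / 0.4108 = 25.43 m
FS = H_c / H = 25.43 / 22.0 = 1.156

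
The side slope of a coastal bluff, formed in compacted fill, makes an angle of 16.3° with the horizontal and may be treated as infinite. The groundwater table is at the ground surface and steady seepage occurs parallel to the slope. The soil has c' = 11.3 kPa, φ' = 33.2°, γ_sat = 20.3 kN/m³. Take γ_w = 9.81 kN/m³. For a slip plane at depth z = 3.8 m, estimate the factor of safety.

FS = 1.70

With seepage parallel to the slope and the water table at the surface, the effective normal stress on the slip plane uses the buoyant unit weight γ' = γ_sat − γ_w while the driving shear stress uses γ_sat:
FS = [c' + γ' z cos²β tanφ'] / [γ_sat z sinβ cosβ]
γ' = 20.3 − 9.81 = 10.49 kN/m³
Numerator = 11.3 + 10.49·3.8·cos²16.3°·tan33.2° = 11.3 + 10.49·3.8·0.9212·0.6544 = 35.330 kPa
Denominator = 20.3·3.8·sin16.3°·cos16.3° = 20.3·3.8·0.2807·0.9598 = 20.780 kPa
FS = 35.330 / 20.780 = 1.700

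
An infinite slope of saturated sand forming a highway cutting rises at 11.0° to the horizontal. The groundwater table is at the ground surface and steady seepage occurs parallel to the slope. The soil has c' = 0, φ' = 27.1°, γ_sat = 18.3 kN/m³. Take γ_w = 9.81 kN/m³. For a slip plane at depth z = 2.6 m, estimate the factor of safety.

FS = 1.22

With seepage parallel to the slope and the water table at the surface, the effective normal stress on the slip plane uses the buoyant unit weight γ' = γ_sat − γ_w while the driving shear stress uses γ_sat:
FS = [c' + γ' z cos²β tanφ'] / [γ_sat z sinβ cosβ]
(For c' = 0 this reduces to FS = (γ'/γ_sat)·tanφ'/tanβ.)
γ' = 18.3 − 9.81 = 8.49 kN/m³
Numerator = 0.0 + 8.49·2.6·cos²11.0°·tan27.1° = 0.0 + 8.49·2.6·0.9636·0.5117 = 10.885 kPa
Denominator = 18.3·2.6·sin11.0°·cos11.0° = 18.3·2.6·0.1908·0.9816 = 8.912 kPa
FS = 10.885 / 8.912 = 1.221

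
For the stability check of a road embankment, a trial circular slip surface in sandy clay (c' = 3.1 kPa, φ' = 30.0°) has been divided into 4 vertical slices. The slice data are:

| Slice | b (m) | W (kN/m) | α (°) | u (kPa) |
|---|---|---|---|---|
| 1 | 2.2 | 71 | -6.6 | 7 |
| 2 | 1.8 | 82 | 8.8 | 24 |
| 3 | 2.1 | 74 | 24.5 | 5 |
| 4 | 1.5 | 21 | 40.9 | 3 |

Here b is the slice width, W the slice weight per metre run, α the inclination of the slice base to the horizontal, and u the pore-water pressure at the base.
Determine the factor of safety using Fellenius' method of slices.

Ordinary method of slices: FS = Σ[c'·Δl_i + (W_i cosα_i − u_i·Δl_i)·tanφ'] / Σ W_i sinα_i, with Δl_i = b_i / cosα_i.
Slice 1: Δl = 2.2/cos(-6.6°) = 2.215 m; N'_1 = 71·cos(-6.6°) − 7·2.215 = 55.0; c'Δl = 6.87; W sinα = -8.2
Slice 2: Δl = 1.8/cos8.8° = 1.821 m; N'_2 = 82·cos8.8° − 24·1.821 = 37.3; c'Δl = 5.65; W sinα = 12.5
Slice 3: Δl = 2.1/cos24.5° = 2.308 m; N'_3 = 74·cos24.5° − 5·2.308 = 55.8; c'Δl = 7.15; W sinα = 30.7
Slice 4: Δl = 1.5/cos40.9° = 1.985 m; N'_4 = 21·cos40.9° − 3·1.985 = 9.9; c'Δl = 6.15; W sinα = 13.7
Σc'Δl = 25.8 kN/m; ΣN' = 158.1 kN/m; ΣW sinα = 48.8 kN/m
Resisting = 25.8 + 158.1·tan30.0° = 25.8 + 91.3 = 117.1 kN/m
FS = 117.1 / 48.8 = 2.398

FS = 2.40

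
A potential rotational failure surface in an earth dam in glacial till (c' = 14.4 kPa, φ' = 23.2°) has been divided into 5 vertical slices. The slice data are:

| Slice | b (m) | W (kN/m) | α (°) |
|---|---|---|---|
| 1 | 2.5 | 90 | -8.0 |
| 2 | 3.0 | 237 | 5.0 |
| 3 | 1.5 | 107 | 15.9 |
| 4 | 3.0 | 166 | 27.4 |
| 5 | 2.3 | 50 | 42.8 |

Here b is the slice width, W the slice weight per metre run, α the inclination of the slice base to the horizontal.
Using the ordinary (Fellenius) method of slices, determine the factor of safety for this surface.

FS = 3.10

Ordinary method of slices: FS = Σ[c'·Δl_i + (W_i cosα_i)·tanφ'] / Σ W_i sinα_i, with Δl_i = b_i / cosα_i.
Slice 1: Δl = 2.5/cos(-8.0°) = 2.525 m; N'_1 = 90·cos(-8.0°) = 89.1; c'Δl = 36.35; W sinα = -12.5
Slice 2: Δl = 3.0/cos5.0° = 3.011 m; N'_2 = 237·cos5.0° = 236.1; c'Δl = 43.37; W sinα = 20.7
Slice 3: Δl = 1.5/cos15.9° = 1.560 m; N'_3 = 107·cos15.9° = 102.9; c'Δl = 22.46; W sinα = 29.3
Slice 4: Δl = 3.0/cos27.4° = 3.379 m; N'_4 = 166·cos27.4° = 147.4; c'Δl = 48.66; W sinα = 76.4
Slice 5: Δl = 2.3/cos42.8° = 3.135 m; N'_5 = 50·cos42.8° = 36.7; c'Δl = 45.14; W sinα = 34.0
Σc'Δl = 196.0 kN/m; ΣN' = 612.2 kN/m; ΣW sinα = 147.8 kN/m
Resisting = 196.0 + 612.2·tan23.2° = 196.0 + 262.4 = 458.4 kN/m
FS = 458.4 / 147.8 = 3.101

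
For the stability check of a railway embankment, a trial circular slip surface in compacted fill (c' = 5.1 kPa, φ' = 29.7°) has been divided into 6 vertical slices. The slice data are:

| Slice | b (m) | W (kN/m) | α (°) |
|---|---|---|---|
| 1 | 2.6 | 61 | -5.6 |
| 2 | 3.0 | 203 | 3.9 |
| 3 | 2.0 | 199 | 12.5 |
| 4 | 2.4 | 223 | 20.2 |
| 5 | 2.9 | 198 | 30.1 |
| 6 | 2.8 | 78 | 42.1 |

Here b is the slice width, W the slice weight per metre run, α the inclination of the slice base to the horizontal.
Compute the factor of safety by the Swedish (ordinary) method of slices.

FS = 2.14

Ordinary method of slices: FS = Σ[c'·Δl_i + (W_i cosα_i)·tanφ'] / Σ W_i sinα_i, with Δl_i = b_i / cosα_i.
Slice 1: Δl = 2.6/cos(-5.6°) = 2.612 m; N'_1 = 61·cos(-5.6°) = 60.7; c'Δl = 13.32; W sinα = -6.0
Slice 2: Δl = 3.0/cos3.9° = 3.007 m; N'_2 = 203·cos3.9° = 202.5; c'Δl = 15.34; W sinα = 13.8
Slice 3: Δl = 2.0/cos12.5° = 2.049 m; N'_3 = 199·cos12.5° = 194.3; c'Δl = 10.45; W sinα = 43.1
Slice 4: Δl = 2.4/cos20.2° = 2.557 m; N'_4 = 223·cos20.2° = 209.3; c'Δl = 13.04; W sinα = 77.0
Slice 5: Δl = 2.9/cos30.1° = 3.352 m; N'_5 = 198·cos30.1° = 171.3; c'Δl = 17.10; W sinα = 99.3
Slice 6: Δl = 2.8/cos42.1° = 3.774 m; N'_6 = 78·cos42.1° = 57.9; c'Δl = 19.25; W sinα = 52.3
Σc'Δl = 88.5 kN/m; ΣN' = 896.0 kN/m; ΣW sinα = 279.5 kN/m
Resisting = 88.5 + 896.0·tan29.7° = 88.5 + 511.1 = 599.5 kN/m
FS = 599.5 / 279.5 = 2.145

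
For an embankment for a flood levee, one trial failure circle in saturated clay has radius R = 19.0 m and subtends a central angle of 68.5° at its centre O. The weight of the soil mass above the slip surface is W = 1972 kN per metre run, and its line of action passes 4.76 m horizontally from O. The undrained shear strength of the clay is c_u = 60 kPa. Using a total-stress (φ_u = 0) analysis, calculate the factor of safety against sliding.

FS = 2.76

Taking moments about the centre O, the resisting moment is provided by the undrained shear strength acting along the arc:
Arc length L_a = R·θ = 19.0·(68.5°·π/180) = 19.0·1.1956 = 22.72 m
M_R = c_u·L_a·R = 60·22.72·19.0 = 25895.6 kN·m/m
M_D = W·d = 1972·4.76 = 9386.7 kN·m/m
FS = M_R / M_D = 25895.6 / 9386.7 = 2.759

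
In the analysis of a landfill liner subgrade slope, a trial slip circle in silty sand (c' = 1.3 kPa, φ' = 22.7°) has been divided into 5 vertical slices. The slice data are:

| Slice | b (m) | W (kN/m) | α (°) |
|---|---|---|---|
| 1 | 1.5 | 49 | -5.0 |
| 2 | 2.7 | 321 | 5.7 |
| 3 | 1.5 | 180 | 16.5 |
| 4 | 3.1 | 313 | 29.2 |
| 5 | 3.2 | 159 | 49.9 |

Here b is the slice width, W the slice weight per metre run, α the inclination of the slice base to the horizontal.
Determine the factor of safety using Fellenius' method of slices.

Ordinary method of slices: FS = Σ[c'·Δl_i + (W_i cosα_i)·tanφ'] / Σ W_i sinα_i, with Δl_i = b_i / cosα_i.
Slice 1: Δl = 1.5/cos(-5.0°) = 1.506 m; N'_1 = 49·cos(-5.0°) = 48.8; c'Δl = 1.96; W sinα = -4.3
Slice 2: Δl = 2.7/cos5.7° = 2.713 m; N'_2 = 321·cos5.7° = 319.4; c'Δl = 3.53; W sinα = 31.9
Slice 3: Δl = 1.5/cos16.5° = 1.564 m; N'_3 = 180·cos16.5° = 172.6; c'Δl = 2.03; W sinα = 51.1
Slice 4: Δl = 3.1/cos29.2° = 3.551 m; N'_4 = 313·cos29.2° = 273.2; c'Δl = 4.62; W sinα = 152.7
Slice 5: Δl = 3.2/cos49.9° = 4.968 m; N'_5 = 159·cos49.9° = 102.4; c'Δl = 6.46; W sinα = 121.6
Σc'Δl = 18.6 kN/m; ΣN' = 916.5 kN/m; ΣW sinα = 353.1 kN/m
Resisting = 18.6 + 916.5·tan22.7° = 18.6 + 383.4 = 402.0 kN/m
FS = 402.0 / 353.1 = 1.139

FS = 1.14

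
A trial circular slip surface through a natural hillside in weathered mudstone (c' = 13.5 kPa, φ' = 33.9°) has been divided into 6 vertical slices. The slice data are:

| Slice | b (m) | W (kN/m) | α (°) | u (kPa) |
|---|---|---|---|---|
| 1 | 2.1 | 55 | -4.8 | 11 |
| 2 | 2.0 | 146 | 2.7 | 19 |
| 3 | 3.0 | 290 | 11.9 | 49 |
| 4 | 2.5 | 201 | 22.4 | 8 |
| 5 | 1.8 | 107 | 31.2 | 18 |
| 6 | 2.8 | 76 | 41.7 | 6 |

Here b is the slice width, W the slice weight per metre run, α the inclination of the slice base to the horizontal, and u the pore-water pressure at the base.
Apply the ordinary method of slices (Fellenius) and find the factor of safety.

FS = 2.31

Ordinary method of slices: FS = Σ[c'·Δl_i + (W_i cosα_i − u_i·Δl_i)·tanφ'] / Σ W_i sinα_i, with Δl_i = b_i / cosα_i.
Slice 1: Δl = 2.1/cos(-4.8°) = 2.107 m; N'_1 = 55·cos(-4.8°) − 11·2.107 = 31.6; c'Δl = 28.45; W sinα = -4.6
Slice 2: Δl = 2.0/cos2.7° = 2.002 m; N'_2 = 146·cos2.7° − 19·2.002 = 107.8; c'Δl = 27.03; W sinα = 6.9
Slice 3: Δl = 3.0/cos11.9° = 3.066 m; N'_3 = 290·cos11.9° − 49·3.066 = 133.5; c'Δl = 41.39; W sinα = 59.8
Slice 4: Δl = 2.5/cos22.4° = 2.704 m; N'_4 = 201·cos22.4° − 8·2.704 = 164.2; c'Δl = 36.50; W sinα = 76.6
Slice 5: Δl = 1.8/cos31.2° = 2.104 m; N'_5 = 107·cos31.2° − 18·2.104 = 53.6; c'Δl = 28.41; W sinα = 55.4
Slice 6: Δl = 2.8/cos41.7° = 3.750 m; N'_6 = 76·cos41.7° − 6·3.750 = 34.2; c'Δl = 50.63; W sinα = 50.6
Σc'Δl = 212.4 kN/m; ΣN' = 525.1 kN/m; ΣW sinα = 244.7 kN/m
Resisting = 212.4 + 525.1·tan33.9° = 212.4 + 352.8 = 565.2 kN/m
FS = 565.2 / 244.7 = 2.310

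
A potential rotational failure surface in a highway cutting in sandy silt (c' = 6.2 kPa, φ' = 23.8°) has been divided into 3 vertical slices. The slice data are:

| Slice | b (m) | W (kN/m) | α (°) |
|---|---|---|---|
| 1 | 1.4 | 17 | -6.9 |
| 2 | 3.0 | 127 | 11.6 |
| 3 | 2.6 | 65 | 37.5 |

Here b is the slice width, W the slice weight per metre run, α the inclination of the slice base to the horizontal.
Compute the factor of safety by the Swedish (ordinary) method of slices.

FS = 2.11

Ordinary method of slices: FS = Σ[c'·Δl_i + (W_i cosα_i)·tanφ'] / Σ W_i sinα_i, with Δl_i = b_i / cosα_i.
Slice 1: Δl = 1.4/cos(-6.9°) = 1.410 m; N'_1 = 17·cos(-6.9°) = 16.9; c'Δl = 8.74; W sinα = -2.0
Slice 2: Δl = 3.0/cos11.6° = 3.063 m; N'_2 = 127·cos11.6° = 124.4; c'Δl = 18.99; W sinα = 25.5
Slice 3: Δl = 2.6/cos37.5° = 3.277 m; N'_3 = 65·cos37.5° = 51.6; c'Δl = 20.32; W sinα = 39.6
Σc'Δl = 48.0 kN/m; ΣN' = 192.9 kN/m; ΣW sinα = 63.1 kN/m
Resisting = 48.0 + 192.9·tan23.8° = 48.0 + 85.1 = 133.1 kN/m
FS = 133.1 / 63.1 = 2.111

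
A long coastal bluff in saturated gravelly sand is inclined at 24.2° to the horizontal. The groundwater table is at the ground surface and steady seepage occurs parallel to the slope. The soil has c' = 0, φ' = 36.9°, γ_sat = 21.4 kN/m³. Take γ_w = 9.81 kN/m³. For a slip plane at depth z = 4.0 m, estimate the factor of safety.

FS = 0.90

With seepage parallel to the slope and the water table at the surface, the effective normal stress on the slip plane uses the buoyant unit weight γ' = γ_sat − γ_w while the driving shear stress uses γ_sat:
FS = [c' + γ' z cos²β tanφ'] / [γ_sat z sinβ cosβ]
(For c' = 0 this reduces to FS = (γ'/γ_sat)·tanφ'/tanβ.)
γ' = 21.4 − 9.81 = 11.59 kN/m³
Numerator = 0.0 + 11.59·4.0·cos²24.2°·tan36.9° = 0.0 + 11.59·4.0·0.8320·0.7508 = 28.959 kPa
Denominator = 21.4·4.0·sin24.2°·cos24.2° = 21.4·4.0·0.4099·0.9121 = 32.006 kPa
FS = 28.959 / 32.006 = 0.905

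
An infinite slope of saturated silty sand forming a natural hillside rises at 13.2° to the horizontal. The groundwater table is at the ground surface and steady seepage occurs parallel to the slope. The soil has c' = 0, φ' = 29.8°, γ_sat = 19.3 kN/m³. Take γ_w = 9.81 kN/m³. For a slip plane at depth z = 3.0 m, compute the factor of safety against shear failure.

With seepage parallel to the slope and the water table at the surface, the effective normal stress on the slip plane uses the buoyant unit weight γ' = γ_sat − γ_w while the driving shear stress uses γ_sat:
FS = [c' + γ' z cos²β tanφ'] / [γ_sat z sinβ cosβ]
(For c' = 0 this reduces to FS = (γ'/γ_sat)·tanφ'/tanβ.)
γ' = 19.3 − 9.81 = 9.49 kN/m³
Numerator = 0.0 + 9.49·3.0·cos²13.2°·tan29.8° = 0.0 + 9.49·3.0·0.9479·0.5727 = 15.455 kPa
Denominator = 19.3·3.0·sin13.2°·cos13.2° = 19.3·3.0·0.2284·0.9736 = 12.872 kPa
FS = 15.455 / 12.872 = 1.201

FS = 1.20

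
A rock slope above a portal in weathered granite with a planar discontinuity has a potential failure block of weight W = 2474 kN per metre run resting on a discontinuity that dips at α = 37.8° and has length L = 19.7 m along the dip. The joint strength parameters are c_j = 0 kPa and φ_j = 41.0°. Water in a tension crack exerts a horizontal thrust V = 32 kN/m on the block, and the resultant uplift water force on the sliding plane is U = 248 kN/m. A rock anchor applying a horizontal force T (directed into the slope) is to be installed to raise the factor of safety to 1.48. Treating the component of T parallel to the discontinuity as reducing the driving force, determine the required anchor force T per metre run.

Resolving forces along and normal to the sliding plane, with the horizontal anchor force T adding T·sinα to the effective normal force and T·cosα acting up the plane against the driving force:
FS = [c_jL + (W cosα − U − V sinα + T sinα) tanφ_j] / [W sinα + V cosα − T cosα]
Without the anchor: N' = 1687.2 kN/m, driving T_d = 1541.6 kN/m, resisting R = 0·19.7 + 1687.2·tan41.0° = 1466.7 kN/m, FS = 0.95.
Setting FS = 1.48 and solving for T:
1.48·(1541.6 − T cos37.8°) = 1466.7 + T sin37.8°·tan41.0°
T·(sin37.8°·tan41.0° + 1.48·cos37.8°) = 1.48·1541.6 − 1466.7
T·(0.6129·0.8693 + 1.48·0.7902) = 2281.6 − 1466.7 = 814.9
T·1.7022 = 814.9
T = 478.7 kN/m

T = 479 kN/m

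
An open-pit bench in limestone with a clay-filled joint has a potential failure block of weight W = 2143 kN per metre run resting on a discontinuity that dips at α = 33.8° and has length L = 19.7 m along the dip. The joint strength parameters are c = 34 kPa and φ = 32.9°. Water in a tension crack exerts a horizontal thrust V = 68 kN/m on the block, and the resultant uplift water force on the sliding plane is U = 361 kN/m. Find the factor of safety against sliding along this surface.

Resolving the block weight along and normal to the plane and applying the Mohr–Coulomb strength on the joint:
N' = W cosα − U − V sinα = 2143·cos33.8° − 361 − 68·sin33.8° = 1382.0 kN/m
Driving force T = W sinα + V cosα = 2143·sin33.8° + 68·cos33.8° = 1248.6 kN/m
Resisting force R = c·L + N'·tanφ = 34·19.7 + 1382.0·tan32.9° = 669.8 + 894.0 = 1563.8 kN/m
FS = R / T = 1563.8 / 1248.6 = 1.252

FS = 1.25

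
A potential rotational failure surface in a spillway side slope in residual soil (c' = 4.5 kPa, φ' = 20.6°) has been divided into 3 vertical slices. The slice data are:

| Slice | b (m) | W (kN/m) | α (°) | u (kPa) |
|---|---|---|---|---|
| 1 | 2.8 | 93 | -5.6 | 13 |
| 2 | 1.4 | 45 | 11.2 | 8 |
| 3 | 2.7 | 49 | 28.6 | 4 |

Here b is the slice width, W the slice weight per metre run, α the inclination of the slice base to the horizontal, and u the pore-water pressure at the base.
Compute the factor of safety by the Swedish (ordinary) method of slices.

Ordinary method of slices: FS = Σ[c'·Δl_i + (W_i cosα_i − u_i·Δl_i)·tanφ'] / Σ W_i sinα_i, with Δl_i = b_i / cosα_i.
Slice 1: Δl = 2.8/cos(-5.6°) = 2.813 m; N'_1 = 93·cos(-5.6°) − 13·2.813 = 56.0; c'Δl = 12.66; W sinα = -9.1
Slice 2: Δl = 1.4/cos11.2° = 1.427 m; N'_2 = 45·cos11.2° − 8·1.427 = 32.7; c'Δl = 6.42; W sinα = 8.7
Slice 3: Δl = 2.7/cos28.6° = 3.075 m; N'_3 = 49·cos28.6° − 4·3.075 = 30.7; c'Δl = 13.84; W sinα = 23.5
Σc'Δl = 32.9 kN/m; ΣN' = 119.4 kN/m; ΣW sinα = 23.1 kN/m
Resisting = 32.9 + 119.4·tan20.6° = 32.9 + 44.9 = 77.8 kN/m
FS = 77.8 / 23.1 = 3.365

FS = 3.37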